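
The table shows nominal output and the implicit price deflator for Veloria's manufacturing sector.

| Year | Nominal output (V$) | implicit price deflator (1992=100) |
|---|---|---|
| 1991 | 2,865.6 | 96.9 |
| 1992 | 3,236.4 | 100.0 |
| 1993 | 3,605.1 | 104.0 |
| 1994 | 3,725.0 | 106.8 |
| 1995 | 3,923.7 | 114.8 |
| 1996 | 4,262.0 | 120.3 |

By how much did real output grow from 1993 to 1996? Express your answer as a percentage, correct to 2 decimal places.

Real output 1993 = 3605.1/1.040 = 3466.44.
Real output 1996 = 4262.0/1.203 = 3542.81.
Change = 3542.81/3466.44 − 1 = 0.0220.

2.20%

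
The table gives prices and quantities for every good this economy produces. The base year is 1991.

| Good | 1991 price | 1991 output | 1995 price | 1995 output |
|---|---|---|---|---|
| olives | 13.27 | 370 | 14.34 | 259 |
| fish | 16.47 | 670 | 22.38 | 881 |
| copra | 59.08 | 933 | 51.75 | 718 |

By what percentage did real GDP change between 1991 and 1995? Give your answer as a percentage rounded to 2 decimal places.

Real GDP 1991 = Nominal GDP 1991 = 13.27·370 + 16.47·670 + 59.08·933 = 71066.44.
Real GDP 1995 (at 1991 prices) = 13.27·259 + 16.47·881 + 59.08·718 = 60366.44.
Real growth = 60366.44/71066.44 − 1 = -0.1506.

-15.06%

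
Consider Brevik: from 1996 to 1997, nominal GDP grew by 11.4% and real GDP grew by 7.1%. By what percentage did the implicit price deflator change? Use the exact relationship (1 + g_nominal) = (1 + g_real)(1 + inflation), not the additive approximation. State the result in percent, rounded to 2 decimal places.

4.01%

(1 + g_nom) = (1 + g_real)(1 + π), so π = 1.1140 / 1.0710 − 1 = 0.04015.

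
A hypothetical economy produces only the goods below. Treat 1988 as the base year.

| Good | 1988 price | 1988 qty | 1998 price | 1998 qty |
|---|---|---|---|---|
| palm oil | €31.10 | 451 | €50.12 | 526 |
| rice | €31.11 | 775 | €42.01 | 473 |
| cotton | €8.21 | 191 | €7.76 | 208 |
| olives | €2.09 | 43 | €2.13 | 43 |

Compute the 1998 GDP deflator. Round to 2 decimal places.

145.84

Nominal GDP 1998 = 50.12·526 + 42.01·473 + 7.76·208 + 2.13·43 = 47939.52.
Real GDP 1998 (at 1988 prices) = 31.10·526 + 31.11·473 + 8.21·208 + 2.09·43 = 32871.18.
Deflator = Nominal/Real × 100 = 47939.52/32871.18 × 100 = 145.841.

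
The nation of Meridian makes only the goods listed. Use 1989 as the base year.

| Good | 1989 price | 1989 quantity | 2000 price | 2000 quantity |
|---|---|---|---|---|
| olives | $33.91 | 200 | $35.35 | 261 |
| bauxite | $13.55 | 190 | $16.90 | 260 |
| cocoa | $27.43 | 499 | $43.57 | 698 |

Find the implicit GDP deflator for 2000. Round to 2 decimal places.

139.70

Nominal GDP 2000 = 35.35·261 + 16.90·260 + 43.57·698 = 44032.21.
Real GDP 2000 (at 1989 prices) = 33.91·261 + 13.55·260 + 27.43·698 = 31519.65.
Deflator = Nominal/Real × 100 = 44032.21/31519.65 × 100 = 139.698.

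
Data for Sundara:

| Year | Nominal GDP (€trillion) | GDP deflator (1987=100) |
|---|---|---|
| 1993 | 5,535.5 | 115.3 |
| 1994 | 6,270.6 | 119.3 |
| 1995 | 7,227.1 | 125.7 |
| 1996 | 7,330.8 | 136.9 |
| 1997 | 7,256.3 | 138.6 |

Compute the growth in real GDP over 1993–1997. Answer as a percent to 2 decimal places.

Real GDP 1993 = 5535.5/1.153 = 4800.95.
Real GDP 1997 = 7256.3/1.386 = 5235.43.
Change = 5235.43/4800.95 − 1 = 0.0905.

9.05%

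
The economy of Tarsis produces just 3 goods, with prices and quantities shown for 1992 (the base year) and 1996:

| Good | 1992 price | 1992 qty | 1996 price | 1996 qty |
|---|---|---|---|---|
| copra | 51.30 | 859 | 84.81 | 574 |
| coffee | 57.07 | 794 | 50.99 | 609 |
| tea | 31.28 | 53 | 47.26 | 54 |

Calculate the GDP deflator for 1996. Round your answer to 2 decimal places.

Nominal GDP 1996 = 84.81·574 + 50.99·609 + 47.26·54 = 82285.89.
Real GDP 1996 (at 1992 prices) = 51.30·574 + 57.07·609 + 31.28·54 = 65890.95.
Deflator = Nominal/Real × 100 = 82285.89/65890.95 × 100 = 124.882.

124.88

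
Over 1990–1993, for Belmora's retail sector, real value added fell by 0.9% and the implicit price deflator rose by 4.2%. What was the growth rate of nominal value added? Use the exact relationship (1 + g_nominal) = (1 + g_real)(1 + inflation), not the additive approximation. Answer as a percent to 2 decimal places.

3.26%

(1 + g_nom) = (1 + g_real)(1 + π) = 0.9910 × 1.0420 = 1.03262.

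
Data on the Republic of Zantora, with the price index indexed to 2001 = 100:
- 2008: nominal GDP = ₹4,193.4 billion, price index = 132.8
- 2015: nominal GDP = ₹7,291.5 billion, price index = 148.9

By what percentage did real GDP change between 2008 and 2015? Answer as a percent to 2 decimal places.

55.08%

Deflate each year: 2008 → 4193.4/1.328 = 3157.68; 2015 → 7291.5/1.489 = 4896.91.
So real GDP changed by 4896.91/3157.68 − 1 = 0.5508, i.e. 55.08%.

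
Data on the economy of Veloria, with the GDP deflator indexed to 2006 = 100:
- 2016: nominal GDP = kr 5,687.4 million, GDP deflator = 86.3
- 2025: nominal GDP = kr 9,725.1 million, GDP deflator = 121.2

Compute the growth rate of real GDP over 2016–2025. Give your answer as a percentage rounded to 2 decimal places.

Deflate each year: 2016 → 5687.4/0.863 = 6590.27; 2025 → 9725.1/1.212 = 8024.01.
So real GDP changed by 8024.01/6590.27 − 1 = 0.2176, i.e. 21.76%.

21.76%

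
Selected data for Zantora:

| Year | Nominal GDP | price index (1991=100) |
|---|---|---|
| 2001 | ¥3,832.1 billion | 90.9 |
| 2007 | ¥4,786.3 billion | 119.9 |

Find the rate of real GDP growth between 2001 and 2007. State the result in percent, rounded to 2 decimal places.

-5.31%

Real GDP 2001 = 3832.1 / 0.909 = 4215.73.
Real GDP 2007 = 4786.3 / 1.199 = 3991.91.
Real growth = 3991.91 / 4215.73 − 1 = -0.0531.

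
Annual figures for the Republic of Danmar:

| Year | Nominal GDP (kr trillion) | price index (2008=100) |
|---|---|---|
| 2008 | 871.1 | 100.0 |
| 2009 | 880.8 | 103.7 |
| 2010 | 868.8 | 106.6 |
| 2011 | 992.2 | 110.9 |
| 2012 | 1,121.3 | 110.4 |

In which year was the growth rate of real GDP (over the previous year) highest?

2012

2009: real = 880.8/1.037 = 849.37; growth vs 2008 (871.10) = -2.49%.
2010: real = 868.8/1.066 = 815.01; growth vs 2009 (849.37) = -4.05%.
2011: real = 992.2/1.109 = 894.68; growth vs 2010 (815.01) = 9.78%.
2012: real = 1121.3/1.104 = 1015.67; growth vs 2011 (894.68) = 13.52%.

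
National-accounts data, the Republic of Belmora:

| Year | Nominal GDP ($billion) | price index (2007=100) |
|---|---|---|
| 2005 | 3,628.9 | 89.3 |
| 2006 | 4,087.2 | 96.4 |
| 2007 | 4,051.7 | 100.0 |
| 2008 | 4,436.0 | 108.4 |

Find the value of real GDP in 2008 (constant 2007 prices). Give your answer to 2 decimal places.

Real GDP 2008 = 4436.0 / 1.084 = 4092.25.

$4,092.25 billion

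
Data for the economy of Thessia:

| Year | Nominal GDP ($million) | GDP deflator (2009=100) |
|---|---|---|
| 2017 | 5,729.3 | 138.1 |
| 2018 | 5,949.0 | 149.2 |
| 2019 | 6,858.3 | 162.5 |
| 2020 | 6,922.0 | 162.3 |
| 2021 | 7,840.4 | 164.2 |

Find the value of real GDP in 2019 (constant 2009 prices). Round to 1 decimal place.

$4,220.5 million

Real GDP 2019 = 6858.3 / 1.625 = 4220.49.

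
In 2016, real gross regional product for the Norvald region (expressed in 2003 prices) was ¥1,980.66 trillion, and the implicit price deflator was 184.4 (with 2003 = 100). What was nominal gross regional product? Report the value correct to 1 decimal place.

Nominal gross regional product = Real × (implicit price deflator/100) = 1980.66 × 1.844 = 3652.34.

¥3,652.3 trillion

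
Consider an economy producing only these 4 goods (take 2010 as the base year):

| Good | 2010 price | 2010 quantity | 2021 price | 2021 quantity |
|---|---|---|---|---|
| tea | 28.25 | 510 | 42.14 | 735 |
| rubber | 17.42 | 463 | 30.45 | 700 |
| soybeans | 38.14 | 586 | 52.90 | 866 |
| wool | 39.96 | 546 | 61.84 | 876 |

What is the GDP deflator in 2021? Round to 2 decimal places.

150.78

Nominal GDP 2021 = 42.14·735 + 30.45·700 + 52.90·866 + 61.84·876 = 152271.14.
Real GDP 2021 (at 2010 prices) = 28.25·735 + 17.42·700 + 38.14·866 + 39.96·876 = 100991.95.
Deflator = Nominal/Real × 100 = 152271.14/100991.95 × 100 = 150.776.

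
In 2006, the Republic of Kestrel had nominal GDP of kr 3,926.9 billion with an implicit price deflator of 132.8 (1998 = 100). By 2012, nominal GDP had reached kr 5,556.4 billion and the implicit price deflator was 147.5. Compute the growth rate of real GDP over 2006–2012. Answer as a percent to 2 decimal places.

27.39%

Real GDP 2006 = 3926.9 / 1.328 = 2957.00.
Real GDP 2012 = 5556.4 / 1.475 = 3767.05.
Real growth = 3767.05 / 2957.00 − 1 = 0.2739.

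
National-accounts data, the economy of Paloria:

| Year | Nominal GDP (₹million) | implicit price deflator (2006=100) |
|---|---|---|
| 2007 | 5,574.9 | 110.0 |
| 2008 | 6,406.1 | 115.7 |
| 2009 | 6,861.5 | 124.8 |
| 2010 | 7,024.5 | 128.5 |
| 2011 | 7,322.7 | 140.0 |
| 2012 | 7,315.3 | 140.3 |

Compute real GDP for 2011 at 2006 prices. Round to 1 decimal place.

₹5,230.5 million

Real GDP 2011 = 7322.7 / 1.400 = 5230.50.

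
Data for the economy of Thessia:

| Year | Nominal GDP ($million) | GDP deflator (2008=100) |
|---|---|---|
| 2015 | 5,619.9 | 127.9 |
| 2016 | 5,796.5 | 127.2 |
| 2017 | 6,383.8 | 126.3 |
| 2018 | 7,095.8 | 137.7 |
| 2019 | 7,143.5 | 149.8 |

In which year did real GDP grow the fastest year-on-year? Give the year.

2016: real = 5796.5/1.272 = 4557.00; growth vs 2015 (4393.98) = 3.71%.
2017: real = 6383.8/1.263 = 5054.47; growth vs 2016 (4557.00) = 10.92%.
2018: real = 7095.8/1.377 = 5153.09; growth vs 2017 (5054.47) = 1.95%.
2019: real = 7143.5/1.498 = 4768.69; growth vs 2018 (5153.09) = -7.46%.

2017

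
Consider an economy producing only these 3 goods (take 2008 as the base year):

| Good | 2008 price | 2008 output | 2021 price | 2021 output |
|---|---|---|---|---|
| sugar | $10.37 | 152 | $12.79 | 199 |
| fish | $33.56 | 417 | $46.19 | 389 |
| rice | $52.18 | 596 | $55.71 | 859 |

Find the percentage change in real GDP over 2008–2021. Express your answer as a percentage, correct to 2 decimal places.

28.44%

Real GDP 2008 = Nominal GDP 2008 = 10.37·152 + 33.56·417 + 52.18·596 = 46670.04.
Real GDP 2021 (at 2008 prices) = 10.37·199 + 33.56·389 + 52.18·859 = 59941.09.
Real growth = 59941.09/46670.04 − 1 = 0.2844.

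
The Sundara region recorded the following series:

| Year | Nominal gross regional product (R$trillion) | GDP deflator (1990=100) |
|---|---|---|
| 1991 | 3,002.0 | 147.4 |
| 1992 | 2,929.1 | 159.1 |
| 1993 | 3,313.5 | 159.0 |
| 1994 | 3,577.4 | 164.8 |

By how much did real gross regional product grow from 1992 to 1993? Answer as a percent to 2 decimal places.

13.19%

Real gross regional product 1992 = 2929.1/1.591 = 1841.04.
Real gross regional product 1993 = 3313.5/1.590 = 2083.96.
Change = 2083.96/1841.04 − 1 = 0.1319.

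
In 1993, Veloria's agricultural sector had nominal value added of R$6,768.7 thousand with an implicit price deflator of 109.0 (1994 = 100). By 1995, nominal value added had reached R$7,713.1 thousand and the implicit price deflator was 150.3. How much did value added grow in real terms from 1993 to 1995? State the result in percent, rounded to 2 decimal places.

Real value added 1993 = 6768.7 / 1.090 = 6209.82.
Real value added 1995 = 7713.1 / 1.503 = 5131.80.
Real growth = 5131.80 / 6209.82 − 1 = -0.1736.

-17.36%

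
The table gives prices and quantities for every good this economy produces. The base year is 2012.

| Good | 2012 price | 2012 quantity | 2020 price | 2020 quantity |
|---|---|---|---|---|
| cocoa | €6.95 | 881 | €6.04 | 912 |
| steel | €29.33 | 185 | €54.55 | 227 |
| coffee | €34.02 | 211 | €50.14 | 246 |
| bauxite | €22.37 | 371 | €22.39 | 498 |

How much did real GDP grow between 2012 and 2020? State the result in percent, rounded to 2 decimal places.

Real GDP 2012 = Nominal GDP 2012 = 6.95·881 + 29.33·185 + 34.02·211 + 22.37·371 = 27026.49.
Real GDP 2020 (at 2012 prices) = 6.95·912 + 29.33·227 + 34.02·246 + 22.37·498 = 32505.49.
Real growth = 32505.49/27026.49 − 1 = 0.2027.

20.27%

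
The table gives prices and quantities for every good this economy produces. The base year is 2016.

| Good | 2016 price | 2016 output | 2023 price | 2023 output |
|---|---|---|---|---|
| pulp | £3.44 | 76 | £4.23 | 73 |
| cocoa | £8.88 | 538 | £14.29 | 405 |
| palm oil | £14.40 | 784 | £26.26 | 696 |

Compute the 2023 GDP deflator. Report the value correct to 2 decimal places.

Nominal GDP 2023 = 4.23·73 + 14.29·405 + 26.26·696 = 24373.20.
Real GDP 2023 (at 2016 prices) = 3.44·73 + 8.88·405 + 14.40·696 = 13869.92.
Deflator = Nominal/Real × 100 = 24373.20/13869.92 × 100 = 175.727.

175.73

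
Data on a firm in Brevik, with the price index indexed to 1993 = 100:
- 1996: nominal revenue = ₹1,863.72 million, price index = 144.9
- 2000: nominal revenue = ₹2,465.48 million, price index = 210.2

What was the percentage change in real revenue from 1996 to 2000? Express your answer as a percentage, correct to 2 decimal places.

-8.81%

Deflate each year: 1996 → 1863.72/1.449 = 1286.21; 2000 → 2465.48/2.102 = 1172.92.
So real revenue changed by 1172.92/1286.21 − 1 = -0.0881, i.e. -8.81%.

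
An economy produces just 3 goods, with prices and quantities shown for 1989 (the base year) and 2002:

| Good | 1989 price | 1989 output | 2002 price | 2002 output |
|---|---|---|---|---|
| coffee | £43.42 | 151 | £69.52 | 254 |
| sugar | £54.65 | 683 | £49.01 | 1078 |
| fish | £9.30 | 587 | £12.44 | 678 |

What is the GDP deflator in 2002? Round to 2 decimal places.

Nominal GDP 2002 = 69.52·254 + 49.01·1078 + 12.44·678 = 78925.18.
Real GDP 2002 (at 1989 prices) = 43.42·254 + 54.65·1078 + 9.30·678 = 76246.78.
Deflator = Nominal/Real × 100 = 78925.18/76246.78 × 100 = 103.513.

103.51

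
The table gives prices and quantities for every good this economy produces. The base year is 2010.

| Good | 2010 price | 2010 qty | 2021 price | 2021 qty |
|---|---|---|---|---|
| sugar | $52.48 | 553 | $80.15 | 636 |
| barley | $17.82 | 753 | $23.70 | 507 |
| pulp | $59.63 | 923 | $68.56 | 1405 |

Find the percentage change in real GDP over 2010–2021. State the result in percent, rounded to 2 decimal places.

Real GDP 2010 = Nominal GDP 2010 = 52.48·553 + 17.82·753 + 59.63·923 = 97478.39.
Real GDP 2021 (at 2010 prices) = 52.48·636 + 17.82·507 + 59.63·1405 = 126192.17.
Real growth = 126192.17/97478.39 − 1 = 0.2946.

29.46%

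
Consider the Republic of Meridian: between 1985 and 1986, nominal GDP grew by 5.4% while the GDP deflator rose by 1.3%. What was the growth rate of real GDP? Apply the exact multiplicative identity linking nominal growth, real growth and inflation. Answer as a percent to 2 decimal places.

(1 + g_nom) = (1 + g_real)(1 + π), so g_real = 1.0540 / 1.0130 − 1 = 0.04047.

4.05%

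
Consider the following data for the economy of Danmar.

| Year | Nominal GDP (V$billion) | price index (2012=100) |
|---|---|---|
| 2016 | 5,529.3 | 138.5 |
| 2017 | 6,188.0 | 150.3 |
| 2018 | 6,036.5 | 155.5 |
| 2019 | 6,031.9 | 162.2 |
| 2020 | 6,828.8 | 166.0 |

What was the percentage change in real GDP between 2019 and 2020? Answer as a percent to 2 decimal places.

Real GDP 2019 = 6031.9/1.622 = 3718.80.
Real GDP 2020 = 6828.8/1.660 = 4113.73.
Change = 4113.73/3718.80 − 1 = 0.1062.

10.62%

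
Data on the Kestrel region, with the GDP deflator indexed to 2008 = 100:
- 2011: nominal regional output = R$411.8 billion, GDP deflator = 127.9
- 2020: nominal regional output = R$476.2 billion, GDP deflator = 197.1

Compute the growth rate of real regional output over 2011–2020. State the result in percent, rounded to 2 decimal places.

-24.96%

Deflate each year: 2011 → 411.8/1.279 = 321.97; 2020 → 476.2/1.971 = 241.60.
So real regional output changed by 241.60/321.97 − 1 = -0.2496, i.e. -24.96%.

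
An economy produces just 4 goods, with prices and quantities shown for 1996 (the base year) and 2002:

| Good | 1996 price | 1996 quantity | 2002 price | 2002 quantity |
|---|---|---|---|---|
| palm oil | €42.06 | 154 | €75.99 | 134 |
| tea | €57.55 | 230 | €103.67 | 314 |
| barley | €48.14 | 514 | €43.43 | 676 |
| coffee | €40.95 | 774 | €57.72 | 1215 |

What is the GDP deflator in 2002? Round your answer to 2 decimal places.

Nominal GDP 2002 = 75.99·134 + 103.67·314 + 43.43·676 + 57.72·1215 = 142223.52.
Real GDP 2002 (at 1996 prices) = 42.06·134 + 57.55·314 + 48.14·676 + 40.95·1215 = 106003.63.
Deflator = Nominal/Real × 100 = 142223.52/106003.63 × 100 = 134.169.

134.17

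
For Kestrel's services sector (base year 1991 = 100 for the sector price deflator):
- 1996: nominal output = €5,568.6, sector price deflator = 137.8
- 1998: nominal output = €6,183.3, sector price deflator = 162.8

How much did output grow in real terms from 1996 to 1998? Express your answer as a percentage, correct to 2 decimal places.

-6.01%

Deflate each year: 1996 → 5568.6/1.378 = 4041.07; 1998 → 6183.3/1.628 = 3798.10.
So real output changed by 3798.10/4041.07 − 1 = -0.0601, i.e. -6.01%.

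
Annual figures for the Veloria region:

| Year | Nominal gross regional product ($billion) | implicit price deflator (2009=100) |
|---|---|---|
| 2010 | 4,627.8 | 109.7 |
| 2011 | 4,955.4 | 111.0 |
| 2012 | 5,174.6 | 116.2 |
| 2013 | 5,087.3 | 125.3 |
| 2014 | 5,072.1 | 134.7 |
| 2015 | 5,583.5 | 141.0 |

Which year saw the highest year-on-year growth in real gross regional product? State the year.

2011

2011: real = 4955.4/1.110 = 4464.32; growth vs 2010 (4218.60) = 5.82%.
2012: real = 5174.6/1.162 = 4453.18; growth vs 2011 (4464.32) = -0.25%.
2013: real = 5087.3/1.253 = 4060.10; growth vs 2012 (4453.18) = -8.83%.
2014: real = 5072.1/1.347 = 3765.48; growth vs 2013 (4060.10) = -7.26%.
2015: real = 5583.5/1.410 = 3959.93; growth vs 2014 (3765.48) = 5.16%.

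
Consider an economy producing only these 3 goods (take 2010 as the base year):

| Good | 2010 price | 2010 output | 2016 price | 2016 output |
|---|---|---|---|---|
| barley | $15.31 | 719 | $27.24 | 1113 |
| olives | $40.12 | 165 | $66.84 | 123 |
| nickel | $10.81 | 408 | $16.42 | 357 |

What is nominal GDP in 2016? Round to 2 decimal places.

Nominal GDP 2016 = Σ (p_2016 × q_2016) = 27.24·1113 + 66.84·123 + 16.42·357 = 44401.38.

$44401.38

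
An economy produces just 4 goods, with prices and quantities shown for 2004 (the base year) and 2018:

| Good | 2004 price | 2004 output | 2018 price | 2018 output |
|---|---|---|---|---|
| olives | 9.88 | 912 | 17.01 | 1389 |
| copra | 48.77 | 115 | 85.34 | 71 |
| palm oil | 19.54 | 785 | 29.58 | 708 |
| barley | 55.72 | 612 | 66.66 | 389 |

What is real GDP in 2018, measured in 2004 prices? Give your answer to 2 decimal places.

Real GDP 2018 = Σ (p_2004 × q_2018) = 9.88·1389 + 48.77·71 + 19.54·708 + 55.72·389 = 52695.39.

52695.39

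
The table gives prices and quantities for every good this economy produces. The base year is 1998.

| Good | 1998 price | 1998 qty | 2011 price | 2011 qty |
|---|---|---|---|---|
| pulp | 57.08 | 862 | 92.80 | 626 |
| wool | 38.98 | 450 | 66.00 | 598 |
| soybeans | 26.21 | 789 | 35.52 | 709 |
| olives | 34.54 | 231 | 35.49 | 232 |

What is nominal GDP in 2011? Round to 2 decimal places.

130978.16

Nominal GDP 2011 = Σ (p_2011 × q_2011) = 92.80·626 + 66.00·598 + 35.52·709 + 35.49·232 = 130978.16.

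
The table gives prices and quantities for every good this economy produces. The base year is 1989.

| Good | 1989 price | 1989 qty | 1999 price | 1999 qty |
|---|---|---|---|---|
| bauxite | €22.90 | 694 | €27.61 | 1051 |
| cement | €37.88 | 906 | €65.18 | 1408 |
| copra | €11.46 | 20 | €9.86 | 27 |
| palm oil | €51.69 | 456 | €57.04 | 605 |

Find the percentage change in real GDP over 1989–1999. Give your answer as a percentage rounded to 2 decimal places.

47.25%

Real GDP 1989 = Nominal GDP 1989 = 22.90·694 + 37.88·906 + 11.46·20 + 51.69·456 = 74011.72.
Real GDP 1999 (at 1989 prices) = 22.90·1051 + 37.88·1408 + 11.46·27 + 51.69·605 = 108984.81.
Real growth = 108984.81/74011.72 − 1 = 0.4725.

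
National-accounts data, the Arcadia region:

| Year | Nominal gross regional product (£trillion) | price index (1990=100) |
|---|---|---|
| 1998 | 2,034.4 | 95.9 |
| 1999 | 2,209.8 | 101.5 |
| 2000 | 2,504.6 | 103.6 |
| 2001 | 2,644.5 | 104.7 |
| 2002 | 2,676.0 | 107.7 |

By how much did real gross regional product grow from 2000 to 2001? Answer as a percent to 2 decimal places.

Real gross regional product 2000 = 2504.6/1.036 = 2417.57.
Real gross regional product 2001 = 2644.5/1.047 = 2525.79.
Change = 2525.79/2417.57 − 1 = 0.0448.

4.48%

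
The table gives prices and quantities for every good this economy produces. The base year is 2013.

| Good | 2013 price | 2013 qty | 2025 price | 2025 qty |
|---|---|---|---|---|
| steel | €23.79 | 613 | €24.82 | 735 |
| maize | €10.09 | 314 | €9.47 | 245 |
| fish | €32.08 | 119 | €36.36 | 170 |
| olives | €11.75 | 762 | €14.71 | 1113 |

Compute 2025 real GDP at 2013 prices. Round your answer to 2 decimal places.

Real GDP 2025 = Σ (p_2013 × q_2025) = 23.79·735 + 10.09·245 + 32.08·170 + 11.75·1113 = 38489.05.

€38489.05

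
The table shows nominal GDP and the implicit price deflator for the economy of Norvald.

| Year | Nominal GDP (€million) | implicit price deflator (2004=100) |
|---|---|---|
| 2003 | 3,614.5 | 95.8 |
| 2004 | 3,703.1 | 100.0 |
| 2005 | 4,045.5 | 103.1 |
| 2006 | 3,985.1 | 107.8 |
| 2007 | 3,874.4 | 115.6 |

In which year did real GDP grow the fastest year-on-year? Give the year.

2004: real = 3703.1/1.000 = 3703.10; growth vs 2003 (3772.96) = -1.85%.
2005: real = 4045.5/1.031 = 3923.86; growth vs 2004 (3703.10) = 5.96%.
2006: real = 3985.1/1.078 = 3696.75; growth vs 2005 (3923.86) = -5.79%.
2007: real = 3874.4/1.156 = 3351.56; growth vs 2006 (3696.75) = -9.34%.

2005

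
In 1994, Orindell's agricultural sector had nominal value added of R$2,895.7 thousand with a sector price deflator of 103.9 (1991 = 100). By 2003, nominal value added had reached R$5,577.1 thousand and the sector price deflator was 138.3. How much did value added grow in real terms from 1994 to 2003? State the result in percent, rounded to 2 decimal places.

Real value added 1994 = 2895.7 / 1.039 = 2787.01.
Real value added 2003 = 5577.1 / 1.383 = 4032.61.
Real growth = 4032.61 / 2787.01 − 1 = 0.4469.

44.69%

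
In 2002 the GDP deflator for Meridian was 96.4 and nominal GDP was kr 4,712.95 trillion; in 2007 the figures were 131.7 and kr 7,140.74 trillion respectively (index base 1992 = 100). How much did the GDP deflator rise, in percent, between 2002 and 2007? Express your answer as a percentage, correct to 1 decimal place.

Price-level change = 131.7 / 96.4 − 1 = 0.3662.

36.6%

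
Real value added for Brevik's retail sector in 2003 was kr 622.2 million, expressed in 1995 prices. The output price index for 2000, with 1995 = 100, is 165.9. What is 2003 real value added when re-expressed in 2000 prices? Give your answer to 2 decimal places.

kr 1,032.23 million

Real value added in 2000 prices = Real value added in 1995 prices × (P_2000/P_1995) = 622.2 × 1.659 = 1032.23.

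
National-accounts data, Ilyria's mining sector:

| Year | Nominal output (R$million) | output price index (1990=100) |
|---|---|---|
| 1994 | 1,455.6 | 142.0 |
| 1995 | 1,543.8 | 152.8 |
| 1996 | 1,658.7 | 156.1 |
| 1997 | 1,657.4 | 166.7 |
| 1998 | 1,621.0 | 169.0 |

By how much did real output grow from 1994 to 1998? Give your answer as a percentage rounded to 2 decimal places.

Real output 1994 = 1455.6/1.420 = 1025.07.
Real output 1998 = 1621.0/1.690 = 959.17.
Change = 959.17/1025.07 − 1 = -0.0643.

-6.43%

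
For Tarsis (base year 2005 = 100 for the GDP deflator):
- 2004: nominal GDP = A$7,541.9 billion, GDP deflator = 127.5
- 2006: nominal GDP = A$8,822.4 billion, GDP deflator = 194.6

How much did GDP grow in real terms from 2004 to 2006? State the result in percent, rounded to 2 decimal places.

-23.36%

Real GDP 2004 = 7541.9 / 1.275 = 5915.22.
Real GDP 2006 = 8822.4 / 1.946 = 4533.61.
Real growth = 4533.61 / 5915.22 − 1 = -0.2336.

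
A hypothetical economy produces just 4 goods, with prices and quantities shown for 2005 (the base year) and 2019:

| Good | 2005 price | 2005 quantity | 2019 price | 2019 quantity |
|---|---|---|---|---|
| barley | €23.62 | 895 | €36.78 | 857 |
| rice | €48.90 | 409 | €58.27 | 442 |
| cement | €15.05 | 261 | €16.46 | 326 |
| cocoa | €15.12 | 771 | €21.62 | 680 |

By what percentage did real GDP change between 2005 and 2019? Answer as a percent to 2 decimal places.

0.56%

Real GDP 2005 = Nominal GDP 2005 = 23.62·895 + 48.90·409 + 15.05·261 + 15.12·771 = 56725.57.
Real GDP 2019 (at 2005 prices) = 23.62·857 + 48.90·442 + 15.05·326 + 15.12·680 = 57044.04.
Real growth = 57044.04/56725.57 − 1 = 0.0056.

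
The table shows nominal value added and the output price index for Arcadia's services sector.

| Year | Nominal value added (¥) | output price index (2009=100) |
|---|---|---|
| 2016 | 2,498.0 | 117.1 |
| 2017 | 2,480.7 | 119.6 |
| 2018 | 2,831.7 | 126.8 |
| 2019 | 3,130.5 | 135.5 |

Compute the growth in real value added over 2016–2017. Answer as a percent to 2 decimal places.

Real value added 2016 = 2498.0/1.171 = 2133.22.
Real value added 2017 = 2480.7/1.196 = 2074.16.
Change = 2074.16/2133.22 − 1 = -0.0277.

-2.77%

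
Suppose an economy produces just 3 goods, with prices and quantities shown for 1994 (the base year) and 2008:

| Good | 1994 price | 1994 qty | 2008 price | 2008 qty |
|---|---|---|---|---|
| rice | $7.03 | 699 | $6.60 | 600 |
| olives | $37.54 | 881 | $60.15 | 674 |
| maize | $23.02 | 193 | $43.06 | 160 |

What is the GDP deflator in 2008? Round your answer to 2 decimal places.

154.78

Nominal GDP 2008 = 6.60·600 + 60.15·674 + 43.06·160 = 51390.70.
Real GDP 2008 (at 1994 prices) = 7.03·600 + 37.54·674 + 23.02·160 = 33203.16.
Deflator = Nominal/Real × 100 = 51390.70/33203.16 × 100 = 154.777.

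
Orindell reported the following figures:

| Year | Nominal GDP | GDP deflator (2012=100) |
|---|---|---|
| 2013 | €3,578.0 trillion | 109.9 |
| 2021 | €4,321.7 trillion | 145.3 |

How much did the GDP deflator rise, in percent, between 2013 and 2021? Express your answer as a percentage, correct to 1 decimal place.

Price-level change = 145.3 / 109.9 − 1 = 0.3221.

32.2%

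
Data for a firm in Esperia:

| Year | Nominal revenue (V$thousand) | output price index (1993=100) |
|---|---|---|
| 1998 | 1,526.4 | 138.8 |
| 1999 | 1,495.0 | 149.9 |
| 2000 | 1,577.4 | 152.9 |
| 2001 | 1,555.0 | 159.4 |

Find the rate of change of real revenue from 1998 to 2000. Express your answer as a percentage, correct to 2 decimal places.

-6.19%

Real revenue 1998 = 1526.4/1.388 = 1099.71.
Real revenue 2000 = 1577.4/1.529 = 1031.65.
Change = 1031.65/1099.71 − 1 = -0.0619.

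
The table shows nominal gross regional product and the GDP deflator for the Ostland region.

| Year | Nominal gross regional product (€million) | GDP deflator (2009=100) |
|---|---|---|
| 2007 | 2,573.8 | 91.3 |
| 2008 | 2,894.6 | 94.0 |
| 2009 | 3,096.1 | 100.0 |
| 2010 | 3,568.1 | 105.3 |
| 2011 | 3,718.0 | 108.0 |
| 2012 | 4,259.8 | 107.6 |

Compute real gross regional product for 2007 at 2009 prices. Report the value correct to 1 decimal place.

€2,819.1 million

Real gross regional product 2007 = 2573.8 / 0.913 = 2819.06.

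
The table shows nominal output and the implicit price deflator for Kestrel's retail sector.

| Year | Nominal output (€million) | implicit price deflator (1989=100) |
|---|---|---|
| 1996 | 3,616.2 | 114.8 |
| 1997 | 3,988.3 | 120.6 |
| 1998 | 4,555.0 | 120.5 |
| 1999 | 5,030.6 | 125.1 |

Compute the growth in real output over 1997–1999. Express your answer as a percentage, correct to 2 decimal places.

Real output 1997 = 3988.3/1.206 = 3307.05.
Real output 1999 = 5030.6/1.251 = 4021.26.
Change = 4021.26/3307.05 − 1 = 0.2160.

21.60%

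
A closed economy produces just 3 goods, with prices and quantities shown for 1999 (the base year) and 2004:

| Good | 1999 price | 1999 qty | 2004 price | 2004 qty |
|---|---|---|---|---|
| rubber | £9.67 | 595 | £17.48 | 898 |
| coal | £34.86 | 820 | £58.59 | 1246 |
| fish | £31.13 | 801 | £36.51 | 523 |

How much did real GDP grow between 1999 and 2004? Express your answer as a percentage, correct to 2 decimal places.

Real GDP 1999 = Nominal GDP 1999 = 9.67·595 + 34.86·820 + 31.13·801 = 59273.98.
Real GDP 2004 (at 1999 prices) = 9.67·898 + 34.86·1246 + 31.13·523 = 68400.21.
Real growth = 68400.21/59273.98 − 1 = 0.1540.

15.40%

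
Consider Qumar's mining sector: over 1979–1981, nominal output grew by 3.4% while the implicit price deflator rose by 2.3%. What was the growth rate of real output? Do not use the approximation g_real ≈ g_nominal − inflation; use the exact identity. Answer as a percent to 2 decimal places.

1.08%

(1 + g_nom) = (1 + g_real)(1 + π), so g_real = 1.0340 / 1.0230 − 1 = 0.01075.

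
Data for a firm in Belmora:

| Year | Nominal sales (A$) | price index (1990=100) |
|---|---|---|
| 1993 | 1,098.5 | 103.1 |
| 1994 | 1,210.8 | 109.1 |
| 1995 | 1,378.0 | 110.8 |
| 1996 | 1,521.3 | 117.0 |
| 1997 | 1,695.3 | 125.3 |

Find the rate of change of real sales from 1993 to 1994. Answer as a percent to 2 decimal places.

4.16%

Real sales 1993 = 1098.5/1.031 = 1065.47.
Real sales 1994 = 1210.8/1.091 = 1109.81.
Change = 1109.81/1065.47 − 1 = 0.0416.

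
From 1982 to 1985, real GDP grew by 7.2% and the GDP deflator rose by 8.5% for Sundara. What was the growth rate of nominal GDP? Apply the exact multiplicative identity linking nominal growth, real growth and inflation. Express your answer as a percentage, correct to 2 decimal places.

(1 + g_nom) = (1 + g_real)(1 + π) = 1.0720 × 1.0850 = 1.16312.

16.31%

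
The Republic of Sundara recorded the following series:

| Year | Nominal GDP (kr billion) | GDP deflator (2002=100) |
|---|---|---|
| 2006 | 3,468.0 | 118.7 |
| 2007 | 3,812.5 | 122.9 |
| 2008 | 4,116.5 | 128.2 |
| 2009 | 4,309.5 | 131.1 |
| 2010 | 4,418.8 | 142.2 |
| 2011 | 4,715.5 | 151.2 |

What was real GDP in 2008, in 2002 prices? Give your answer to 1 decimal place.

Real GDP 2008 = 4116.5 / 1.282 = 3211.00.

kr 3,211.0 billion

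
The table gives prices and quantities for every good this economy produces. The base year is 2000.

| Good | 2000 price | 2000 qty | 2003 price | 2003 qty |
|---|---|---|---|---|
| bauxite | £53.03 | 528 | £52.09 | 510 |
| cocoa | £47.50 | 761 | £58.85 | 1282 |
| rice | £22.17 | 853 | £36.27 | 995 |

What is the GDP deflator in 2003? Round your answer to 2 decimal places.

Nominal GDP 2003 = 52.09·510 + 58.85·1282 + 36.27·995 = 138100.25.
Real GDP 2003 (at 2000 prices) = 53.03·510 + 47.50·1282 + 22.17·995 = 109999.45.
Deflator = Nominal/Real × 100 = 138100.25/109999.45 × 100 = 125.546.

125.55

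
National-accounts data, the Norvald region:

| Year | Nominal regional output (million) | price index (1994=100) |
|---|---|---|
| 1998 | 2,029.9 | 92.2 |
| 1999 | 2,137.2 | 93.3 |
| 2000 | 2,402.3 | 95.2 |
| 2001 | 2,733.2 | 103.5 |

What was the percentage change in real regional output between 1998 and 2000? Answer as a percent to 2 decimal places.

14.62%

Real regional output 1998 = 2029.9/0.922 = 2201.63.
Real regional output 2000 = 2402.3/0.952 = 2523.42.
Change = 2523.42/2201.63 − 1 = 0.1462.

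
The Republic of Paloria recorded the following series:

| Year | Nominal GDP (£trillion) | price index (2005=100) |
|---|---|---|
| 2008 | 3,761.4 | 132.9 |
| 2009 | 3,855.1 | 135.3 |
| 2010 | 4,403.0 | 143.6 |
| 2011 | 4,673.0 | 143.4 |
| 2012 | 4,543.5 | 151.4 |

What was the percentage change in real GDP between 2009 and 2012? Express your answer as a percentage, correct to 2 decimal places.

Real GDP 2009 = 3855.1/1.353 = 2849.30.
Real GDP 2012 = 4543.5/1.514 = 3000.99.
Change = 3000.99/2849.30 − 1 = 0.0532.

5.32%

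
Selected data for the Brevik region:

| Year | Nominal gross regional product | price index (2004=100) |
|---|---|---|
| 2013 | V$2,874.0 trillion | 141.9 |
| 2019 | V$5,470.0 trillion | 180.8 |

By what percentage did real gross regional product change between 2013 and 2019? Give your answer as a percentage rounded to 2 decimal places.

Deflate each year: 2013 → 2874.0/1.419 = 2025.37; 2019 → 5470.0/1.808 = 3025.44.
So real gross regional product changed by 3025.44/2025.37 − 1 = 0.4938, i.e. 49.38%.

49.38%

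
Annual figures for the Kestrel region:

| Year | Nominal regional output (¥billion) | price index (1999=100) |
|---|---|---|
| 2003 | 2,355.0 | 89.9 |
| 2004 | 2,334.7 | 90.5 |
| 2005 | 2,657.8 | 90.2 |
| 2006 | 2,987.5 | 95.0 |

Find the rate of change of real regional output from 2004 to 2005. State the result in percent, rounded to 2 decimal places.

Real regional output 2004 = 2334.7/0.905 = 2579.78.
Real regional output 2005 = 2657.8/0.902 = 2946.56.
Change = 2946.56/2579.78 − 1 = 0.1422.

14.22%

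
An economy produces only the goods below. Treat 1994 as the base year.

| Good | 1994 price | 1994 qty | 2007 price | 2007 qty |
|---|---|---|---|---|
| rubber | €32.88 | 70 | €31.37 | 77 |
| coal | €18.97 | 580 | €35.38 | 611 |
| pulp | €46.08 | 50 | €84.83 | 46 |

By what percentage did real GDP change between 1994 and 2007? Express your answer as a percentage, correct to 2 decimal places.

Real GDP 1994 = Nominal GDP 1994 = 32.88·70 + 18.97·580 + 46.08·50 = 15608.20.
Real GDP 2007 (at 1994 prices) = 32.88·77 + 18.97·611 + 46.08·46 = 16242.11.
Real growth = 16242.11/15608.20 − 1 = 0.0406.

4.06%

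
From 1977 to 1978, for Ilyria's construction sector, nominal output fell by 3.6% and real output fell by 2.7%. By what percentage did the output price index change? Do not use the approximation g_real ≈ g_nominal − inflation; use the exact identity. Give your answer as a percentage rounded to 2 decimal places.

-0.92%

(1 + g_nom) = (1 + g_real)(1 + π), so π = 0.9640 / 0.9730 − 1 = -0.00925.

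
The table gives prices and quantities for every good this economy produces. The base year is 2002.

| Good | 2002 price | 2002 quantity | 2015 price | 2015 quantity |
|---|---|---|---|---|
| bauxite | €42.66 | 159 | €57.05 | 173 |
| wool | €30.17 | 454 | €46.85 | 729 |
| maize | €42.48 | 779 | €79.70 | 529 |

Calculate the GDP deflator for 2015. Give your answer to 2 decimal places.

166.23

Nominal GDP 2015 = 57.05·173 + 46.85·729 + 79.70·529 = 86184.60.
Real GDP 2015 (at 2002 prices) = 42.66·173 + 30.17·729 + 42.48·529 = 51846.03.
Deflator = Nominal/Real × 100 = 86184.60/51846.03 × 100 = 166.232.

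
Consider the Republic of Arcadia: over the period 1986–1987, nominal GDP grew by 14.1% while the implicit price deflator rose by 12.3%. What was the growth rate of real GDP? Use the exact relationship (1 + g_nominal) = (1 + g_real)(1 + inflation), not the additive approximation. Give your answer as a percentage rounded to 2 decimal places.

(1 + g_nom) = (1 + g_real)(1 + π), so g_real = 1.1410 / 1.1230 − 1 = 0.01603.

1.60%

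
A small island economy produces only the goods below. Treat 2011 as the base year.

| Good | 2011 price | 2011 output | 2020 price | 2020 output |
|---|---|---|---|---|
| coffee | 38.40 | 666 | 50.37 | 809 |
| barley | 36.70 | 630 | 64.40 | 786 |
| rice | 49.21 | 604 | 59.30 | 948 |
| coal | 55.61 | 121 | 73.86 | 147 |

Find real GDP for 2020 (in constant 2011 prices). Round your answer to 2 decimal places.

Real GDP 2020 = Σ (p_2011 × q_2020) = 38.40·809 + 36.70·786 + 49.21·948 + 55.61·147 = 114737.55.

114737.55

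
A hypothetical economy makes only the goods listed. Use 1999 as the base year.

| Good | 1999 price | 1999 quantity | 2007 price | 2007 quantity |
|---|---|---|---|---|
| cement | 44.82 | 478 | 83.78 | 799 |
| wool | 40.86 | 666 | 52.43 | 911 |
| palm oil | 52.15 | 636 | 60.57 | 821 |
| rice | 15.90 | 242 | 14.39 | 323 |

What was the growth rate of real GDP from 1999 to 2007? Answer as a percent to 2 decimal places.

Real GDP 1999 = Nominal GDP 1999 = 44.82·478 + 40.86·666 + 52.15·636 + 15.90·242 = 85651.92.
Real GDP 2007 (at 1999 prices) = 44.82·799 + 40.86·911 + 52.15·821 + 15.90·323 = 120985.49.
Real growth = 120985.49/85651.92 − 1 = 0.4125.

41.25%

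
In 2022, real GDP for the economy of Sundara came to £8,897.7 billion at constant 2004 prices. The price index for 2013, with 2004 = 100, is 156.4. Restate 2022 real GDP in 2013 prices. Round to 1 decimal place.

£13,916.0 billion

Real GDP in 2013 prices = Real GDP in 2004 prices × (P_2013/P_2004) = 8897.7 × 1.564 = 13916.00.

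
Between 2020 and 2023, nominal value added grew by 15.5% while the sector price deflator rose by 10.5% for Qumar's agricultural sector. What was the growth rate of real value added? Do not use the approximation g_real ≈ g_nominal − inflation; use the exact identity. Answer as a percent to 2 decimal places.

(1 + g_nom) = (1 + g_real)(1 + π), so g_real = 1.1550 / 1.1050 − 1 = 0.04525.

4.52%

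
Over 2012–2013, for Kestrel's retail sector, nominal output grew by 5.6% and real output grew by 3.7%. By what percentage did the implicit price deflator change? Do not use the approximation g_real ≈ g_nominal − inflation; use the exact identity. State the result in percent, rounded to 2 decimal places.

1.83%

(1 + g_nom) = (1 + g_real)(1 + π), so π = 1.0560 / 1.0370 − 1 = 0.01832.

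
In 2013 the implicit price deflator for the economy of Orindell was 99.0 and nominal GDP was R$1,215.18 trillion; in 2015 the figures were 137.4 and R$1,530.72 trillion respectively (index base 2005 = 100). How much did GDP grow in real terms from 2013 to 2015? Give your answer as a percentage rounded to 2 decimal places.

-9.24%

Deflate each year: 2013 → 1215.18/0.990 = 1227.45; 2015 → 1530.72/1.374 = 1114.06.
So real GDP changed by 1114.06/1227.45 − 1 = -0.0924, i.e. -9.24%.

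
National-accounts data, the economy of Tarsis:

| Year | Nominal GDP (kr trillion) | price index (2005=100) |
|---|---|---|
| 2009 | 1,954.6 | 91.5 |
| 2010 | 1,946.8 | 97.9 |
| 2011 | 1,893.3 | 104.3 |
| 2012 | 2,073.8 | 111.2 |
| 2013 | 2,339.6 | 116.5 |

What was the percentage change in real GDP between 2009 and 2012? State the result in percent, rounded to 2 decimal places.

Real GDP 2009 = 1954.6/0.915 = 2136.17.
Real GDP 2012 = 2073.8/1.112 = 1864.93.
Change = 1864.93/2136.17 − 1 = -0.1270.

-12.70%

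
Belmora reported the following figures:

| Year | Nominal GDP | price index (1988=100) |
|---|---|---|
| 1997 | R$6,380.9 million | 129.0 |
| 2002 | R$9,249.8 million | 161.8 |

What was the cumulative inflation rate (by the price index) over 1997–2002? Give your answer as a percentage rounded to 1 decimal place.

Price-level change = 161.8 / 129.0 − 1 = 0.2543.

25.4%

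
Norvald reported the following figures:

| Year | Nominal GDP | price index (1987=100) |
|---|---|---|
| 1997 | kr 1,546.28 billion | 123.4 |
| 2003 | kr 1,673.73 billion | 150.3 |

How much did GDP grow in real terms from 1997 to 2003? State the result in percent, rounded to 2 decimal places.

-11.13%

Deflate each year: 1997 → 1546.28/1.234 = 1253.06; 2003 → 1673.73/1.503 = 1113.59.
So real GDP changed by 1113.59/1253.06 − 1 = -0.1113, i.e. -11.13%.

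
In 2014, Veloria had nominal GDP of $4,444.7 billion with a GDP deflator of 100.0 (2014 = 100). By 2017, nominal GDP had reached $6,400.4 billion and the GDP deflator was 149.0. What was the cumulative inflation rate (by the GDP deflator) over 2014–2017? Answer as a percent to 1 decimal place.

Price-level change = 149.0 / 100.0 − 1 = 0.4900.

49.0%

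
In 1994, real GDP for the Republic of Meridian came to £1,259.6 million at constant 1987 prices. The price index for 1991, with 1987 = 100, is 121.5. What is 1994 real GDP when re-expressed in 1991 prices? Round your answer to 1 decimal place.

Real GDP in 1991 prices = Real GDP in 1987 prices × (P_1991/P_1987) = 1259.6 × 1.215 = 1530.41.

£1,530.4 million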